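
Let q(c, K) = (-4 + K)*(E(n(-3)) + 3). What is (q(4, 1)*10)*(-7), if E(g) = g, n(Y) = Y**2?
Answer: 2520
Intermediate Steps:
q(c, K) = -48 + 12*K (q(c, K) = (-4 + K)*((-3)**2 + 3) = (-4 + K)*(9 + 3) = (-4 + K)*12 = -48 + 12*K)
(q(4, 1)*10)*(-7) = ((-48 + 12*1)*10)*(-7) = ((-48 + 12)*10)*(-7) = -36*10*(-7) = -360*(-7) = 2520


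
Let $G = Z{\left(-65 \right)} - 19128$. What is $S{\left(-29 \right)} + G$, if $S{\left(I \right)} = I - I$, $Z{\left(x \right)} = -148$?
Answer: $-19276$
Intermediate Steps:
$S{\left(I \right)} = 0$
$G = -19276$ ($G = -148 - 19128 = -19276$)
$S{\left(-29 \right)} + G = 0 - 19276 = -19276$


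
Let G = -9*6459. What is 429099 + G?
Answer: 370968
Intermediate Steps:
G = -58131
429099 + G = 429099 - 58131 = 370968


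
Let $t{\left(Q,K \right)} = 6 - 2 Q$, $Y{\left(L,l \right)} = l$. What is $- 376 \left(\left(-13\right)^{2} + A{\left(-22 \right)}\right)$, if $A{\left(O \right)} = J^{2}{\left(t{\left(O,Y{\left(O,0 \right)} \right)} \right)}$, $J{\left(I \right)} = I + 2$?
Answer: $-1080248$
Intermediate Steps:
$t{\left(Q,K \right)} = 6 - 2 Q$
$J{\left(I \right)} = 2 + I$
$A{\left(O \right)} = \left(8 - 2 O\right)^{2}$ ($A{\left(O \right)} = \left(2 - \left(-6 + 2 O\right)\right)^{2} = \left(8 - 2 O\right)^{2}$)
$- 376 \left(\left(-13\right)^{2} + A{\left(-22 \right)}\right) = - 376 \left(\left(-13\right)^{2} + 4 \left(-4 - 22\right)^{2}\right) = - 376 \left(169 + 4 \left(-26\right)^{2}\right) = - 376 \left(169 + 4 \cdot 676\right) = - 376 \left(169 + 2704\right) = \left(-376\right) 2873 = -1080248$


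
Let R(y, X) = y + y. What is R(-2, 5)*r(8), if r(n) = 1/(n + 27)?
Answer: -4/35 ≈ -0.11429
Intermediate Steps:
r(n) = 1/(27 + n)
R(y, X) = 2*y
R(-2, 5)*r(8) = (2*(-2))/(27 + 8) = -4/35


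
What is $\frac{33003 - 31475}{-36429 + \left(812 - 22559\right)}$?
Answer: $- \frac{191}{7272} \approx -0.026265$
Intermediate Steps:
$\frac{33003 - 31475}{-36429 + \left(812 - 22559\right)} = \frac{1528}{-36429 - 21747} = \frac{1528}{-58176} = 1528 \left(- \frac{1}{58176}\right) = - \frac{191}{7272}$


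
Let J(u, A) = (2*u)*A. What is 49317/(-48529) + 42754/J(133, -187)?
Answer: -2263967540/1206964759 ≈ -1.8758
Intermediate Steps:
J(u, A) = 2*A*u
49317/(-48529) + 42754/J(133, -187) = 49317/(-48529) + 42754/((2*(-187)*133)) = 49317*(-1/48529) + 42754/(-49742) = -49317/48529 + 42754*(-1/49742) = -49317/48529 - 21377/24871 = -2263967540/1206964759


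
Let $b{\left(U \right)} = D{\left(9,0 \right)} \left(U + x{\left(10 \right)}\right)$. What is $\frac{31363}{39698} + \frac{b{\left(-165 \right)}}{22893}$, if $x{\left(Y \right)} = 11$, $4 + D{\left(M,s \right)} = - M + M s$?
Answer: $\frac{61343735}{69908178} \approx 0.87749$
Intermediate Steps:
$D{\left(M,s \right)} = -4 - M + M s$ ($D{\left(M,s \right)} = -4 + \left(- M + M s\right) = -4 - M + M s$)
$b{\left(U \right)} = -143 - 13 U$ ($b{\left(U \right)} = \left(-4 - 9 + 9 \cdot 0\right) \left(U + 11\right) = \left(-4 - 9 + 0\right) \left(11 + U\right) = - 13 \left(11 + U\right) = -143 - 13 U$)
$\frac{31363}{39698} + \frac{b{\left(-165 \right)}}{22893} = \frac{31363}{39698} + \frac{-143 - -2145}{22893} = 31363 \cdot \frac{1}{39698} + \left(-143 + 2145\right) \frac{1}{22893} = \frac{31363}{39698} + 2002 \cdot \frac{1}{22893} = \frac{31363}{39698} + \frac{154}{1761} = \frac{61343735}{69908178}$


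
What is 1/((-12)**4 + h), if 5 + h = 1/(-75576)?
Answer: 75576/1566766055 ≈ 4.8237e-5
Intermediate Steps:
h = -377881/75576 (h = -5 + 1/(-75576) = -5 - 1/75576 = -377881/75576 ≈ -5.0000)
1/((-12)**4 + h) = 1/((-12)**4 - 377881/75576) = 1/(20736 - 377881/75576) = 1/(1566766055/75576) = 75576/1566766055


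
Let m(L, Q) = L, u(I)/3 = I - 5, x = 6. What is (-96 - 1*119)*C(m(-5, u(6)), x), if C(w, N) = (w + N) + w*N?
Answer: 6235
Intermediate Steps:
u(I) = -15 + 3*I (u(I) = 3*(I - 5) = 3*(-5 + I) = -15 + 3*I)
C(w, N) = N + w + N*w (C(w, N) = (N + w) + N*w = N + w + N*w)
(-96 - 1*119)*C(m(-5, u(6)), x) = (-96 - 1*119)*(6 - 5 + 6*(-5)) = (-96 - 119)*(6 - 5 - 30) = -215*(-29) = 6235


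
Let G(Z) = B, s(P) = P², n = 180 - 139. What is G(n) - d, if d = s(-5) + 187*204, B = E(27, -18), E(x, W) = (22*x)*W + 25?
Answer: -48840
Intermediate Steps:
n = 41
E(x, W) = 25 + 22*W*x (E(x, W) = 22*W*x + 25 = 25 + 22*W*x)
B = -10667 (B = 25 + 22*(-18)*27 = 25 - 10692 = -10667)
G(Z) = -10667
d = 38173 (d = (-5)² + 187*204 = 25 + 38148 = 38173)
G(n) - d = -10667 - 1*38173 = -10667 - 38173 = -48840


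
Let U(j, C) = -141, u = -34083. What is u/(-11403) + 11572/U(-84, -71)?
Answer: -2018251/25521 ≈ -79.082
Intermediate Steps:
u/(-11403) + 11572/U(-84, -71) = -34083/(-11403) + 11572/(-141) = -34083*(-1/11403) + 11572*(-1/141) = 541/181 - 11572/141 = -2018251/25521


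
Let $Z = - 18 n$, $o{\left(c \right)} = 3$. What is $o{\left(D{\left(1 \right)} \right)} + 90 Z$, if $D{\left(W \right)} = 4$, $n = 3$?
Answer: $-4857$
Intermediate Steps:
$Z = -54$ ($Z = \left(-18\right) 3 = -54$)
$o{\left(D{\left(1 \right)} \right)} + 90 Z = 3 + 90 \left(-54\right) = 3 - 4860 = -4857$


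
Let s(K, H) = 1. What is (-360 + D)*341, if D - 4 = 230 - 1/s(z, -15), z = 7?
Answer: -43307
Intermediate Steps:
D = 233 (D = 4 + (230 - 1/1) = 4 + (230 - 1*1) = 4 + (230 - 1) = 4 + 229 = 233)
(-360 + D)*341 = (-360 + 233)*341 = -127*341 = -43307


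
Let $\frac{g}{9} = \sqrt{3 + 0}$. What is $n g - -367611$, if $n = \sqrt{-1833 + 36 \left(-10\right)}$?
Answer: $367611 + 27 i \sqrt{731} \approx 3.6761 \cdot 10^{5} + 730.0 i$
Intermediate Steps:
$g = 9 \sqrt{3}$ ($g = 9 \sqrt{3 + 0} = 9 \sqrt{3} \approx 15.588$)
$n = i \sqrt{2193}$ ($n = \sqrt{-1833 - 360} = \sqrt{-2193} = i \sqrt{2193} \approx 46.829 i$)
$n g - -367611 = i \sqrt{2193} \cdot 9 \sqrt{3} - -367611 = 27 i \sqrt{731} + 367611 = 367611 + 27 i \sqrt{731}$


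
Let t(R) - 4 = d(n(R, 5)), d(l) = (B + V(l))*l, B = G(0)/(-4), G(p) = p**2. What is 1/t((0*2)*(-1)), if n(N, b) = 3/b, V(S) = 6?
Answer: 5/38 ≈ 0.13158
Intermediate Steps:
B = 0 (B = 0**2/(-4) = 0*(-1/4) = 0)
d(l) = 6*l (d(l) = (0 + 6)*l = 6*l)
t(R) = 38/5 (t(R) = 4 + 6*(3/5) = 4 + 18/5 = 38/5)
1/t((0*2)*(-1)) = 1/(38/5) = 5/38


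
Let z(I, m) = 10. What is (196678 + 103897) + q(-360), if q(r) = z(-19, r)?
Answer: 300585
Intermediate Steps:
q(r) = 10
(196678 + 103897) + q(-360) = (196678 + 103897) + 10 = 300575 + 10 = 300585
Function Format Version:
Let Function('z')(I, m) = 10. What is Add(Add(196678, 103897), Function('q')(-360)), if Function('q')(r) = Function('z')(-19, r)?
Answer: 300585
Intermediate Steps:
Function('q')(r) = 10
Add(Add(196678, 103897), Function('q')(-360)) = Add(Add(196678, 103897), 10) = Add(300575, 10) = 300585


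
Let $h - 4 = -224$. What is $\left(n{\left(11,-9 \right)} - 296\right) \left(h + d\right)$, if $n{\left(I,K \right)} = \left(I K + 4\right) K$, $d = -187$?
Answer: $-227513$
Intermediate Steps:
$h = -220$ ($h = 4 - 224 = -220$)
$n{\left(I,K \right)} = K \left(4 + I K\right)$ ($n{\left(I,K \right)} = \left(4 + I K\right) K = K \left(4 + I K\right)$)
$\left(n{\left(11,-9 \right)} - 296\right) \left(h + d\right) = \left(- 9 \left(4 + 11 \left(-9\right)\right) - 296\right) \left(-220 - 187\right) = \left(- 9 \left(4 - 99\right) - 296\right) \left(-407\right) = \left(\left(-9\right) \left(-95\right) - 296\right) \left(-407\right) = \left(855 - 296\right) \left(-407\right) = 559 \left(-407\right) = -227513$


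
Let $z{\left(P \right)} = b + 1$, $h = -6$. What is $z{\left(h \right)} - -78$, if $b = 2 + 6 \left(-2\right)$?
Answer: $69$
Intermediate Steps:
$b = -10$ ($b = 2 - 12 = -10$)
$z{\left(P \right)} = -9$ ($z{\left(P \right)} = -10 + 1 = -9$)
$z{\left(h \right)} - -78 = -9 - -78 = -9 + 78 = 69$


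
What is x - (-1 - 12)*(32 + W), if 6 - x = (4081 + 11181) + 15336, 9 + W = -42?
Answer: -30839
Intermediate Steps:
W = -51 (W = -9 - 42 = -51)
x = -30592 (x = 6 - ((4081 + 11181) + 15336) = 6 - (15262 + 15336) = 6 - 1*30598 = 6 - 30598 = -30592)
x - (-1 - 12)*(32 + W) = -30592 - (-1 - 12)*(32 - 51) = -30592 - (-13)*(-19) = -30592 - 1*247 = -30592 - 247 = -30839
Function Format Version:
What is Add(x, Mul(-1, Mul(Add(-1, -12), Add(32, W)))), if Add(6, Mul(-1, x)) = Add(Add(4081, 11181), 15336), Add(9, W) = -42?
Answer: -30839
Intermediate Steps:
W = -51 (W = Add(-9, -42) = -51)
x = -30592 (x = Add(6, Mul(-1, Add(Add(4081, 11181), 15336))) = Add(6, Mul(-1, Add(15262, 15336))) = Add(6, Mul(-1, 30598)) = Add(6, -30598) = -30592)
Add(x, Mul(-1, Mul(Add(-1, -12), Add(32, W)))) = Add(-30592, Mul(-1, Mul(Add(-1, -12), Add(32, -51)))) = Add(-30592, Mul(-1, Mul(-13, -19))) = Add(-30592, Mul(-1, 247)) = Add(-30592, -247) = -30839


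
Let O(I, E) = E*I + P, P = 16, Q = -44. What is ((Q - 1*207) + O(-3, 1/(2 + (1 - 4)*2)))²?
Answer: 877969/16 ≈ 54873.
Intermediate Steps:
O(I, E) = 16 + E*I (O(I, E) = E*I + 16 = 16 + E*I)
((Q - 1*207) + O(-3, 1/(2 + (1 - 4)*2)))² = ((-44 - 1*207) + (16 - 3/(2 + (1 - 4)*2)))² = ((-44 - 207) + (16 - 3/(2 - 3*2)))² = (-251 + (16 - 3/(2 - 6)))² = (-251 + (16 - 3/(-4)))² = (-251 + (16 - ¼*(-3)))² = (-251 + (16 + ¾))² = (-251 + 67/4)² = (-937/4)² = 877969/16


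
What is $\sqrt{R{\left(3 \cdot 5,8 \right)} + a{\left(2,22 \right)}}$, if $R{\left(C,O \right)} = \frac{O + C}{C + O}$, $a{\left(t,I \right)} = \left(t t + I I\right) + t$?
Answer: $\sqrt{491} \approx 22.159$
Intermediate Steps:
$a{\left(t,I \right)} = t + I^{2} + t^{2}$ ($a{\left(t,I \right)} = \left(t^{2} + I^{2}\right) + t = \left(I^{2} + t^{2}\right) + t = t + I^{2} + t^{2}$)
$R{\left(C,O \right)} = 1$ ($R{\left(C,O \right)} = \frac{C + O}{C + O} = 1$)
$\sqrt{R{\left(3 \cdot 5,8 \right)} + a{\left(2,22 \right)}} = \sqrt{1 + \left(2 + 22^{2} + 2^{2}\right)} = \sqrt{1 + \left(2 + 484 + 4\right)} = \sqrt{1 + 490} = \sqrt{491}$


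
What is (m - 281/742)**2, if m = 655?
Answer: 235932661441/550564 ≈ 4.2853e+5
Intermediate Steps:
(m - 281/742)**2 = (655 - 281/742)**2 = (485729/742)**2 = 235932661441/550564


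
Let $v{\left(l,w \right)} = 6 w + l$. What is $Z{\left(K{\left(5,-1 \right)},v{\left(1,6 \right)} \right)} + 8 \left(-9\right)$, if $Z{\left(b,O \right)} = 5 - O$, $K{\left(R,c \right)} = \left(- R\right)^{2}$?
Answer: $-104$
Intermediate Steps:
$v{\left(l,w \right)} = l + 6 w$
$K{\left(R,c \right)} = R^{2}$
$Z{\left(K{\left(5,-1 \right)},v{\left(1,6 \right)} \right)} + 8 \left(-9\right) = \left(5 - \left(1 + 6 \cdot 6\right)\right) + 8 \left(-9\right) = \left(5 - \left(1 + 36\right)\right) - 72 = \left(5 - 37\right) - 72 = -32 - 72 = -104$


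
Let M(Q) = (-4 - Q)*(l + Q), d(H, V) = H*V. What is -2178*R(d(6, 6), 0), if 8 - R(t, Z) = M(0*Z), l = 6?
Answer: -69696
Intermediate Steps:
M(Q) = (-4 - Q)*(6 + Q)
R(t, Z) = 32 (R(t, Z) = 8 - (-24 - (0*Z)**2 - 0*Z) = 8 - (-24 - 1*0**2 - 10*0) = 8 - (-24 - 1*0 + 0) = 8 - (-24 + 0 + 0) = 8 - 1*(-24) = 8 + 24 = 32)
-2178*R(d(6, 6), 0) = -2178*32 = -69696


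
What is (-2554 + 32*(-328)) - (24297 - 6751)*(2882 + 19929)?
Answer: -400254856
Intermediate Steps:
(-2554 + 32*(-328)) - (24297 - 6751)*(2882 + 19929) = (-2554 - 10496) - 17546*22811 = -13050 - 1*400241806 = -13050 - 400241806 = -400254856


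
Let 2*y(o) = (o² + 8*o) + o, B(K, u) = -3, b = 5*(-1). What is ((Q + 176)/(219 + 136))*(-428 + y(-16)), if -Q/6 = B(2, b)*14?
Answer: -159216/355 ≈ -448.50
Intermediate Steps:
b = -5
Q = 252 (Q = -(-18)*14 = -6*(-42) = 252)
y(o) = o²/2 + 9*o/2 (y(o) = ((o² + 8*o) + o)/2 = (o² + 9*o)/2 = o²/2 + 9*o/2)
((Q + 176)/(219 + 136))*(-428 + y(-16)) = ((252 + 176)/(219 + 136))*(-428 + (½)*(-16)*(9 - 16)) = (428/355)*(-428 + (½)*(-16)*(-7)) = (428*(1/355))*(-428 + 56) = (428/355)*(-372) = -159216/355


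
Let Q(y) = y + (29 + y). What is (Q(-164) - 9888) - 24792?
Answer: -34979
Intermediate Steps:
Q(y) = 29 + 2*y
(Q(-164) - 9888) - 24792 = ((29 + 2*(-164)) - 9888) - 24792 = ((29 - 328) - 9888) - 24792 = (-299 - 9888) - 24792 = -10187 - 24792 = -34979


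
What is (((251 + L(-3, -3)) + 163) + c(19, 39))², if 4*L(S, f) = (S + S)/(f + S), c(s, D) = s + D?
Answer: 3568321/16 ≈ 2.2302e+5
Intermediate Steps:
c(s, D) = D + s
L(S, f) = S/(2*(S + f)) (L(S, f) = ((S + S)/(f + S))/4 = ((2*S)/(S + f))/4 = (2*S/(S + f))/4 = S/(2*(S + f)))
(((251 + L(-3, -3)) + 163) + c(19, 39))² = (((251 + (½)*(-3)/(-3 - 3)) + 163) + (39 + 19))² = (((251 + (½)*(-3)/(-6)) + 163) + 58)² = (((251 + (½)*(-3)*(-⅙)) + 163) + 58)² = (((251 + ¼) + 163) + 58)² = ((1005/4 + 163) + 58)² = (1657/4 + 58)² = (1889/4)² = 3568321/16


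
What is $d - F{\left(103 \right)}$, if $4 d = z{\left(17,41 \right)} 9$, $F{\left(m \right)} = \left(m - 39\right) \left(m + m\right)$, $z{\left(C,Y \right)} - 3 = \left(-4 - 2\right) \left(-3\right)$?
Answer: $- \frac{52547}{4} \approx -13137.0$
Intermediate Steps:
$z{\left(C,Y \right)} = 21$ ($z{\left(C,Y \right)} = 3 + \left(-4 - 2\right) \left(-3\right) = 3 - -18 = 3 + 18 = 21$)
$F{\left(m \right)} = 2 m \left(-39 + m\right)$ ($F{\left(m \right)} = \left(-39 + m\right) 2 m = 2 m \left(-39 + m\right)$)
$d = \frac{189}{4}$ ($d = \frac{21 \cdot 9}{4} = \frac{1}{4} \cdot 189 = \frac{189}{4} \approx 47.25$)
$d - F{\left(103 \right)} = \frac{189}{4} - 2 \cdot 103 \left(-39 + 103\right) = \frac{189}{4} - 2 \cdot 103 \cdot 64 = \frac{189}{4} - 13184 = - \frac{52547}{4}$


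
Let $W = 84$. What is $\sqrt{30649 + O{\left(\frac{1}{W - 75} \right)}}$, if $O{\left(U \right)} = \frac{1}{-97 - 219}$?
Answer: $\frac{\sqrt{765121557}}{158} \approx 175.07$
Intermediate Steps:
$O{\left(U \right)} = - \frac{1}{316}$ ($O{\left(U \right)} = \frac{1}{-316} = - \frac{1}{316}$)
$\sqrt{30649 + O{\left(\frac{1}{W - 75} \right)}} = \sqrt{30649 - \frac{1}{316}} = \sqrt{\frac{9685083}{316}} = \frac{\sqrt{765121557}}{158}$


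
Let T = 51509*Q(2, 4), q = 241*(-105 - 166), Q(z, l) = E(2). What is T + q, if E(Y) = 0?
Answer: -65311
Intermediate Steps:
Q(z, l) = 0
q = -65311 (q = 241*(-271) = -65311)
T = 0 (T = 51509*0 = 0)
T + q = 0 - 65311 = -65311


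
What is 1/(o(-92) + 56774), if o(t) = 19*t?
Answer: 1/55026 ≈ 1.8173e-5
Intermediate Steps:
1/(o(-92) + 56774) = 1/(19*(-92) + 56774) = 1/(-1748 + 56774) = 1/55026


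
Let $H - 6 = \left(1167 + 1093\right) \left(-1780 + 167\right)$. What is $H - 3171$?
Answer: $-3648545$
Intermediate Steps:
$H = -3645374$ ($H = 6 + \left(1167 + 1093\right) \left(-1780 + 167\right) = 6 + 2260 \left(-1613\right) = 6 - 3645380 = -3645374$)
$H - 3171 = -3645374 - 3171 = -3648545$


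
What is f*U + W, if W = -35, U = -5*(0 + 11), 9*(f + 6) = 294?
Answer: -4505/3 ≈ -1501.7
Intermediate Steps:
f = 80/3 (f = -6 + (1/9)*294 = -6 + 98/3 = 80/3 ≈ 26.667)
U = -55 (U = -5*11 = -55)
f*U + W = (80/3)*(-55) - 35 = -4400/3 - 35 = -4505/3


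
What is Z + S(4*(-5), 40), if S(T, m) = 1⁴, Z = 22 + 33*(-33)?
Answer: -1066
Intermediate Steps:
Z = -1067 (Z = 22 - 1089 = -1067)
S(T, m) = 1
Z + S(4*(-5), 40) = -1067 + 1 = -1066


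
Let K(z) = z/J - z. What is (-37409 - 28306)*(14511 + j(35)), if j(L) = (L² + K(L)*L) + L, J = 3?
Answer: -982724015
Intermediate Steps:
K(z) = -2*z/3 (K(z) = z/3 - z = -2*z/3)
j(L) = L + L²/3 (j(L) = (L² + (-2*L/3)*L) + L = (L² - 2*L²/3) + L = L²/3 + L = L + L²/3)
(-37409 - 28306)*(14511 + j(35)) = (-37409 - 28306)*(14511 + (⅓)*35*(3 + 35)) = -65715*(14511 + (⅓)*35*38) = -65715*(14511 + 1330/3) = -65715*44863/3 = -982724015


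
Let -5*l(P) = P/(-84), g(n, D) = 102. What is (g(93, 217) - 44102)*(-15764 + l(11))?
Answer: 14565911800/21 ≈ 6.9361e+8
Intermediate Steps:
l(P) = P/420 (l(P) = -P/(5*(-84)) = -P*(-1)/(5*84) = -(-1)*P/420 = P/420)
(g(93, 217) - 44102)*(-15764 + l(11)) = (102 - 44102)*(-15764 + (1/420)*11) = -44000*(-15764 + 11/420) = -44000*(-6620869/420) = 14565911800/21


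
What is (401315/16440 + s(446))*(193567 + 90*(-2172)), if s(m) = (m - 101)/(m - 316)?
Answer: -2213063615/42744 ≈ -51775.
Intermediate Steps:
s(m) = (-101 + m)/(-316 + m)
(401315/16440 + s(446))*(193567 + 90*(-2172)) = (401315/16440 + (-101 + 446)/(-316 + 446))*(193567 + 90*(-2172)) = (401315*(1/16440) + 345/130)*(193567 - 195480) = (80263/3288 + (1/130)*345)*(-1913) = (80263/3288 + 69/26)*(-1913) = (1156855/42744)*(-1913) = -2213063615/42744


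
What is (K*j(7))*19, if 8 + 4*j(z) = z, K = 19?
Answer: -361/4 ≈ -90.250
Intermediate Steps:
j(z) = -2 + z/4
(K*j(7))*19 = (19*(-2 + (¼)*7))*19 = (19*(-2 + 7/4))*19 = (19*(-¼))*19 = -19/4*19 = -361/4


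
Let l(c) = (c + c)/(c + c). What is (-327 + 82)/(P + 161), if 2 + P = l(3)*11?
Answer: -49/34 ≈ -1.4412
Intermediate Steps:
l(c) = 1 (l(c) = (2*c)/((2*c)) = (2*c)*(1/(2*c)) = 1)
P = 9 (P = -2 + 1*11 = -2 + 11 = 9)
(-327 + 82)/(P + 161) = (-327 + 82)/(9 + 161) = -245/170 = -245*1/170 = -49/34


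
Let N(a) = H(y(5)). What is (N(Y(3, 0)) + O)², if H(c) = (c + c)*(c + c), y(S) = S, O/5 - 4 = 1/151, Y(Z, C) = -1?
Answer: 328515625/22801 ≈ 14408.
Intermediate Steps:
O = 3025/151 (O = 20 + 5/151 = 3025/151 ≈ 20.033)
H(c) = 4*c² (H(c) = (2*c)*(2*c) = 4*c²)
N(a) = 100 (N(a) = 4*5² = 4*25 = 100)
(N(Y(3, 0)) + O)² = (100 + 3025/151)² = (18125/151)² = 328515625/22801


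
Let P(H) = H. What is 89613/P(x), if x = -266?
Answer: -89613/266 ≈ -336.89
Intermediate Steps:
89613/P(x) = 89613/(-266) = 89613*(-1/266) = -89613/266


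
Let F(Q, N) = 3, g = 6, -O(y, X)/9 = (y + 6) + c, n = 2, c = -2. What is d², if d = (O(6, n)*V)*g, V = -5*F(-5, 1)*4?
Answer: 1049760000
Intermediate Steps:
O(y, X) = -36 - 9*y (O(y, X) = -9*((y + 6) - 2) = -9*((6 + y) - 2) = -9*(4 + y) = -36 - 9*y)
V = -60 (V = -5*3*4 = -15*4 = -60)
d = 32400 (d = ((-36 - 9*6)*(-60))*6 = ((-36 - 54)*(-60))*6 = -90*(-60)*6 = 5400*6 = 32400)
d² = 32400² = 1049760000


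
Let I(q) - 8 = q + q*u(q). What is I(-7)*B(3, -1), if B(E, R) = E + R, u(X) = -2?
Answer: 30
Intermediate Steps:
I(q) = 8 - q (I(q) = 8 + (q + q*(-2)) = 8 + (q - 2*q) = 8 - q)
I(-7)*B(3, -1) = (8 - 1*(-7))*(3 - 1) = (8 + 7)*2 = 15*2 = 30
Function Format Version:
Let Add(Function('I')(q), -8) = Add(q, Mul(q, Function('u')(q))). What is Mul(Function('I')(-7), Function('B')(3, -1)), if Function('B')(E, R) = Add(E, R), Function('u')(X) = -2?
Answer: 30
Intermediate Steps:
Function('I')(q) = Add(8, Mul(-1, q)) (Function('I')(q) = Add(8, Add(q, Mul(q, -2))) = Add(8, Add(q, Mul(-2, q))) = Add(8, Mul(-1, q)))
Mul(Function('I')(-7), Function('B')(3, -1)) = Mul(Add(8, Mul(-1, -7)), Add(3, -1)) = Mul(Add(8, 7), 2) = Mul(15, 2) = 30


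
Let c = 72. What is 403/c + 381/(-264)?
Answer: 1645/396 ≈ 4.1540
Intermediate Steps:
403/c + 381/(-264) = 403/72 + 381/(-264) = 403*(1/72) + 381*(-1/264) = 403/72 - 127/88 = 1645/396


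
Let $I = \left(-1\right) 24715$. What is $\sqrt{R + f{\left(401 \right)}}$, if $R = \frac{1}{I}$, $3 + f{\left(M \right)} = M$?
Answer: $\frac{\sqrt{243110802835}}{24715} \approx 19.95$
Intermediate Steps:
$f{\left(M \right)} = -3 + M$
$I = -24715$
$R = - \frac{1}{24715}$ ($R = \frac{1}{-24715} = - \frac{1}{24715} \approx -4.0461 \cdot 10^{-5}$)
$\sqrt{R + f{\left(401 \right)}} = \sqrt{- \frac{1}{24715} + \left(-3 + 401\right)} = \sqrt{- \frac{1}{24715} + 398} = \sqrt{\frac{9836569}{24715}} = \frac{\sqrt{243110802835}}{24715}$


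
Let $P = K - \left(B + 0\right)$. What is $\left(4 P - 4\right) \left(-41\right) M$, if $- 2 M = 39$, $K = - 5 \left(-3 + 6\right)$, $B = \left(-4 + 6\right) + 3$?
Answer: $-67158$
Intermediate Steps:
$B = 5$ ($B = 2 + 3 = 5$)
$K = -15$ ($K = \left(-5\right) 3 = -15$)
$M = - \frac{39}{2}$ ($M = \left(- \frac{1}{2}\right) 39 = - \frac{39}{2} \approx -19.5$)
$P = -20$ ($P = -15 - \left(5 + 0\right) = -15 - 5 = -20$)
$\left(4 P - 4\right) \left(-41\right) M = \left(4 \left(-20\right) - 4\right) \left(-41\right) \left(- \frac{39}{2}\right) = \left(-80 - 4\right) \left(-41\right) \left(- \frac{39}{2}\right) = \left(-84\right) \left(-41\right) \left(- \frac{39}{2}\right) = 3444 \left(- \frac{39}{2}\right) = -67158$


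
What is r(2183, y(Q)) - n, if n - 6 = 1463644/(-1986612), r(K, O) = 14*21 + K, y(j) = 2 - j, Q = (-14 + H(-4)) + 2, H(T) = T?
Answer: 1227595474/496653 ≈ 2471.7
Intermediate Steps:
Q = -16 (Q = (-14 - 4) + 2 = -18 + 2 = -16)
r(K, O) = 294 + K
n = 2614007/496653 (n = 6 + 1463644/(-1986612) = 6 + 1463644*(-1/1986612) = 6 - 365911/496653 = 2614007/496653 ≈ 5.2632)
r(2183, y(Q)) - n = (294 + 2183) - 1*2614007/496653 = 2477 - 2614007/496653 = 1227595474/496653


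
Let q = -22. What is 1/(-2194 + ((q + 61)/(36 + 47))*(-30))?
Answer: -83/183272 ≈ -0.00045288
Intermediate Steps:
1/(-2194 + ((q + 61)/(36 + 47))*(-30)) = 1/(-2194 + ((-22 + 61)/(36 + 47))*(-30)) = 1/(-2194 + (39/83)*(-30)) = 1/(-2194 - 1170/83) = 1/(-183272/83) = -83/183272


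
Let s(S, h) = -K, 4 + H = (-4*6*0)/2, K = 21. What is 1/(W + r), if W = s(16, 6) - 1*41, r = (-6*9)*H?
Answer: 1/154 ≈ 0.0064935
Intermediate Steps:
H = -4 (H = -4 + (-4*6*0)/2 = -4 - 24*0*(½) = -4 + 0*(½) = -4 + 0 = -4)
r = 216 (r = -6*9*(-4) = -54*(-4) = 216)
s(S, h) = -21 (s(S, h) = -1*21 = -21)
W = -62 (W = -21 - 1*41 = -21 - 41 = -62)
1/(W + r) = 1/(-62 + 216) = 1/154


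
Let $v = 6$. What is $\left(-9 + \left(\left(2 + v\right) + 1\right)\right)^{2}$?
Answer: $0$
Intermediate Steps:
$\left(-9 + \left(\left(2 + v\right) + 1\right)\right)^{2} = \left(-9 + \left(\left(2 + 6\right) + 1\right)\right)^{2} = \left(-9 + \left(8 + 1\right)\right)^{2} = \left(-9 + 9\right)^{2} = 0^{2} = 0$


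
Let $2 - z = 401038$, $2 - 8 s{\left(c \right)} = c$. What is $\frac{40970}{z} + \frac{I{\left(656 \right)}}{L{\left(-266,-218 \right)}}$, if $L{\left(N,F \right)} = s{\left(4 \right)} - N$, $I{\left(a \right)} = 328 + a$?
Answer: $\frac{767463293}{213150634} \approx 3.6006$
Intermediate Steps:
$s{\left(c \right)} = \frac{1}{4} - \frac{c}{8}$
$z = -401036$ ($z = 2 - 401038 = -401036$)
$L{\left(N,F \right)} = - \frac{1}{4} - N$ ($L{\left(N,F \right)} = \left(\frac{1}{4} - \frac{1}{2}\right) - N = - \frac{1}{4} - N$)
$\frac{40970}{z} + \frac{I{\left(656 \right)}}{L{\left(-266,-218 \right)}} = \frac{40970}{-401036} + \frac{328 + 656}{- \frac{1}{4} - -266} = 40970 \left(- \frac{1}{401036}\right) + \frac{984}{- \frac{1}{4} + 266} = - \frac{20485}{200518} + \frac{984}{\frac{1063}{4}} = - \frac{20485}{200518} + 984 \cdot \frac{4}{1063} = - \frac{20485}{200518} + \frac{3936}{1063} = \frac{767463293}{213150634}$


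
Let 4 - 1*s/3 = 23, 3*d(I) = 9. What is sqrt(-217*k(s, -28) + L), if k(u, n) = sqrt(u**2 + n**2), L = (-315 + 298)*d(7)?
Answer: sqrt(-51 - 217*sqrt(4033)) ≈ 117.61*I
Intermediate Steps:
d(I) = 3 (d(I) = (1/3)*9 = 3)
s = -57 (s = 12 - 3*23 = 12 - 69 = -57)
L = -51 (L = (-315 + 298)*3 = -17*3 = -51)
k(u, n) = sqrt(n**2 + u**2)
sqrt(-217*k(s, -28) + L) = sqrt(-217*sqrt((-28)**2 + (-57)**2) - 51) = sqrt(-217*sqrt(784 + 3249) - 51) = sqrt(-217*sqrt(4033) - 51) = sqrt(-51 - 217*sqrt(4033))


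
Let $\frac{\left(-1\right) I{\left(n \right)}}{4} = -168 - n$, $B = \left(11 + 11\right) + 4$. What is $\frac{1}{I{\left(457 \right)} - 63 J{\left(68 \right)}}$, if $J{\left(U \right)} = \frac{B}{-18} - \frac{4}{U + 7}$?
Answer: $\frac{25}{64859} \approx 0.00038545$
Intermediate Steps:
$B = 26$ ($B = 22 + 4 = 26$)
$I{\left(n \right)} = 672 + 4 n$ ($I{\left(n \right)} = - 4 \left(-168 - n\right) = 672 + 4 n$)
$J{\left(U \right)} = - \frac{13}{9} - \frac{4}{7 + U}$ ($J{\left(U \right)} = \frac{26}{-18} - \frac{4}{U + 7} = 26 \left(- \frac{1}{18}\right) - \frac{4}{7 + U} = - \frac{13}{9} - \frac{4}{7 + U}$)
$\frac{1}{I{\left(457 \right)} - 63 J{\left(68 \right)}} = \frac{1}{\left(672 + 4 \cdot 457\right) - 63 \frac{-127 - 884}{9 \left(7 + 68\right)}} = \frac{1}{\left(672 + 1828\right) - 63 \frac{-127 - 884}{9 \cdot 75}} = \frac{1}{2500 - 63 \cdot \frac{1}{9} \cdot \frac{1}{75} \left(-1011\right)} = \frac{1}{2500 - - \frac{2359}{25}} = \frac{1}{2500 + \frac{2359}{25}} = \frac{1}{\frac{64859}{25}} = \frac{25}{64859}$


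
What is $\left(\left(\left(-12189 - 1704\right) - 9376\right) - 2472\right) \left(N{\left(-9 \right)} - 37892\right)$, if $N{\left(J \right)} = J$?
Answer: $975609641$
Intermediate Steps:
$\left(\left(\left(-12189 - 1704\right) - 9376\right) - 2472\right) \left(N{\left(-9 \right)} - 37892\right) = \left(\left(\left(-12189 - 1704\right) - 9376\right) - 2472\right) \left(-9 - 37892\right) = \left(\left(-13893 - 9376\right) - 2472\right) \left(-37901\right) = \left(-23269 - 2472\right) \left(-37901\right) = \left(-25741\right) \left(-37901\right) = 975609641$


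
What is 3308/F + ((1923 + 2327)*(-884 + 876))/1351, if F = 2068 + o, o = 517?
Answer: -83420892/3492335 ≈ -23.887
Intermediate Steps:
F = 2585 (F = 2068 + 517 = 2585)
3308/F + ((1923 + 2327)*(-884 + 876))/1351 = 3308/2585 + ((1923 + 2327)*(-884 + 876))/1351 = 3308*(1/2585) + (4250*(-8))*(1/1351) = 3308/2585 - 34000*1/1351 = 3308/2585 - 34000/1351 = -83420892/3492335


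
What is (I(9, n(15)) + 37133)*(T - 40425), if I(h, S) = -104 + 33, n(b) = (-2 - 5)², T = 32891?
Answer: -279225108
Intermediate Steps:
n(b) = 49 (n(b) = (-7)² = 49)
I(h, S) = -71
(I(9, n(15)) + 37133)*(T - 40425) = (-71 + 37133)*(32891 - 40425) = 37062*(-7534) = -279225108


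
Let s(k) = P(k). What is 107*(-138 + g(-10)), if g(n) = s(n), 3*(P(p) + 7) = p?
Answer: -47615/3 ≈ -15872.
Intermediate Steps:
P(p) = -7 + p/3
s(k) = -7 + k/3
g(n) = -7 + n/3
107*(-138 + g(-10)) = 107*(-138 + (-7 + (⅓)*(-10))) = 107*(-138 + (-7 - 10/3)) = 107*(-138 - 31/3) = 107*(-445/3) = -47615/3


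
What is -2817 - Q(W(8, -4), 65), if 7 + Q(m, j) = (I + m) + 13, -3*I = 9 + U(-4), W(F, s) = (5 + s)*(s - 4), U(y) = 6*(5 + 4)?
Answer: -2794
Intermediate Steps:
U(y) = 54 (U(y) = 6*9 = 54)
W(F, s) = (-4 + s)*(5 + s) (W(F, s) = (5 + s)*(-4 + s) = (-4 + s)*(5 + s))
I = -21 (I = -(9 + 54)/3 = -⅓*63 = -21)
Q(m, j) = -15 + m (Q(m, j) = -7 + ((-21 + m) + 13) = -7 + (-8 + m) = -15 + m)
-2817 - Q(W(8, -4), 65) = -2817 - (-15 + (-20 - 4 + (-4)²)) = -2817 - (-15 + (-20 - 4 + 16)) = -2817 - (-15 - 8) = -2817 - 1*(-23) = -2817 + 23 = -2794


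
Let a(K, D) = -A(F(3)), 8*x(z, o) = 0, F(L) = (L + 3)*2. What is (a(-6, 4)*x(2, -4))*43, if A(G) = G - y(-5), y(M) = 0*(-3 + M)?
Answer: 0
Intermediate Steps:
y(M) = 0
F(L) = 6 + 2*L (F(L) = (3 + L)*2 = 6 + 2*L)
x(z, o) = 0 (x(z, o) = (⅛)*0 = 0)
A(G) = G (A(G) = G - 1*0 = G + 0 = G)
a(K, D) = -12 (a(K, D) = -(6 + 2*3) = -(6 + 6) = -1*12 = -12)
(a(-6, 4)*x(2, -4))*43 = -12*0*43 = 0*43 = 0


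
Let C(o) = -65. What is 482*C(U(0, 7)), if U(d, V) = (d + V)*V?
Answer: -31330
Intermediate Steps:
U(d, V) = V*(V + d) (U(d, V) = (V + d)*V = V*(V + d))
482*C(U(0, 7)) = 482*(-65) = -31330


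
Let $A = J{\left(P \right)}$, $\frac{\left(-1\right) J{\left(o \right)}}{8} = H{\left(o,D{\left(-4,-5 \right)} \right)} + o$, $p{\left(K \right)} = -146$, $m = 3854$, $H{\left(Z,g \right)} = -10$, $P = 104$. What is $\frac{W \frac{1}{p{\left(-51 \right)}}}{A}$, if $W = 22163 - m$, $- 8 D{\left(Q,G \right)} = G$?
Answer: $\frac{18309}{109792} \approx 0.16676$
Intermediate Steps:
$D{\left(Q,G \right)} = - \frac{G}{8}$
$W = 18309$ ($W = 22163 - 3854 = 18309$)
$J{\left(o \right)} = 80 - 8 o$ ($J{\left(o \right)} = - 8 \left(-10 + o\right) = 80 - 8 o$)
$A = -752$ ($A = 80 - 832 = -752$)
$\frac{W \frac{1}{p{\left(-51 \right)}}}{A} = \frac{18309 \frac{1}{-146}}{-752} = 18309 \left(- \frac{1}{146}\right) \left(- \frac{1}{752}\right) = \left(- \frac{18309}{146}\right) \left(- \frac{1}{752}\right) = \frac{18309}{109792}$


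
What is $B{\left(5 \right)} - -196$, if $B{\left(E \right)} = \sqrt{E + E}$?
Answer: $196 + \sqrt{10} \approx 199.16$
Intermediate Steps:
$B{\left(E \right)} = \sqrt{2} \sqrt{E}$ ($B{\left(E \right)} = \sqrt{2 E} = \sqrt{2} \sqrt{E}$)
$B{\left(5 \right)} - -196 = \sqrt{2} \sqrt{5} - -196 = \sqrt{10} + 196 = 196 + \sqrt{10}$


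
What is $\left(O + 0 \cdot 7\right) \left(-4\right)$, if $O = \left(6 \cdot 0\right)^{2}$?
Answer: $0$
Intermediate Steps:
$O = 0$ ($O = 0^{2} = 0$)
$\left(O + 0 \cdot 7\right) \left(-4\right) = \left(0 + 0 \cdot 7\right) \left(-4\right) = \left(0 + 0\right) \left(-4\right) = 0 \left(-4\right) = 0$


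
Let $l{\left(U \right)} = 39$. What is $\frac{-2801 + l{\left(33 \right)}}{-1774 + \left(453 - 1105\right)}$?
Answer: $\frac{1381}{1213} \approx 1.1385$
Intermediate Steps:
$\frac{-2801 + l{\left(33 \right)}}{-1774 + \left(453 - 1105\right)} = \frac{-2801 + 39}{-1774 + \left(453 - 1105\right)} = - \frac{2762}{-1774 + \left(453 - 1105\right)} = - \frac{2762}{-1774 - 652} = - \frac{2762}{-2426} = \left(-2762\right) \left(- \frac{1}{2426}\right) = \frac{1381}{1213}$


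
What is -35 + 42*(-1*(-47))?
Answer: 1939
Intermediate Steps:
-35 + 42*(-1*(-47)) = -35 + 42*47 = -35 + 1974 = 1939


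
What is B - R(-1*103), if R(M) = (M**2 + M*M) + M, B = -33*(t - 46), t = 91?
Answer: -22600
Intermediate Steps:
B = -1485 (B = -33*(91 - 46) = -33*45 = -1485)
R(M) = M + 2*M**2 (R(M) = (M**2 + M**2) + M = 2*M**2 + M = M + 2*M**2)
B - R(-1*103) = -1485 - (-1*103)*(1 + 2*(-1*103)) = -1485 - (-103)*(1 + 2*(-103)) = -1485 - (-103)*(1 - 206) = -1485 - (-103)*(-205) = -1485 - 1*21115 = -1485 - 21115 = -22600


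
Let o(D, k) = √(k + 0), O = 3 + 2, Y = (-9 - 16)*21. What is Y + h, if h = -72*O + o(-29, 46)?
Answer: -885 + √46 ≈ -878.22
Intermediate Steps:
Y = -525 (Y = -25*21 = -525)
O = 5
o(D, k) = √k
h = -360 + √46 (h = -72*5 + √46 = -360 + √46 ≈ -353.22)
Y + h = -525 + (-360 + √46) = -885 + √46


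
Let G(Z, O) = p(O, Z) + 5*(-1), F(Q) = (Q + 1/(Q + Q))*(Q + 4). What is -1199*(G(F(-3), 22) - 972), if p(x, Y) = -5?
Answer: 1177418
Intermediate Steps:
F(Q) = (4 + Q)*(Q + 1/(2*Q)) (F(Q) = (Q + 1/(2*Q))*(4 + Q) = (4 + Q)*(Q + 1/(2*Q)))
G(Z, O) = -10 (G(Z, O) = -5 + 5*(-1) = -5 - 5 = -10)
-1199*(G(F(-3), 22) - 972) = -1199*(-10 - 972) = -1199*(-982) = 1177418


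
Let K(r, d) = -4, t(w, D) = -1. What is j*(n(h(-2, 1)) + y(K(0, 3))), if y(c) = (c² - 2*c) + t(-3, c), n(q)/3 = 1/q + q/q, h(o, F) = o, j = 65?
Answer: 3185/2 ≈ 1592.5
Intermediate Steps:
n(q) = 3 + 3/q (n(q) = 3*(1/q + q/q) = 3*(1/q + 1) = 3*(1 + 1/q) = 3 + 3/q)
y(c) = -1 + c² - 2*c (y(c) = (c² - 2*c) - 1 = -1 + c² - 2*c)
j*(n(h(-2, 1)) + y(K(0, 3))) = 65*((3 + 3/(-2)) + (-1 + (-4)² - 2*(-4))) = 65*((3 + 3*(-½)) + (-1 + 16 + 8)) = 65*((3 - 3/2) + 23) = 65*(3/2 + 23) = 65*(49/2) = 3185/2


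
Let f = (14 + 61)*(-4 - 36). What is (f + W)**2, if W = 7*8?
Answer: 8667136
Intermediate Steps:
W = 56
f = -3000 (f = 75*(-40) = -3000)
(f + W)**2 = (-3000 + 56)**2 = (-2944)**2 = 8667136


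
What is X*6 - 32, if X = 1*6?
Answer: 4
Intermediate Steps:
X = 6
X*6 - 32 = 6*6 - 32 = 36 - 32 = 4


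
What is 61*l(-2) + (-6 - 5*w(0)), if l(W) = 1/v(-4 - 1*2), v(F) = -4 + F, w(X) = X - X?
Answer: -121/10 ≈ -12.100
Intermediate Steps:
w(X) = 0
l(W) = -⅒ (l(W) = 1/(-4 + (-4 - 1*2)) = 1/(-4 + (-4 - 2)) = 1/(-4 - 6) = 1/(-10) = -⅒)
61*l(-2) + (-6 - 5*w(0)) = 61*(-⅒) + (-6 - 5*0) = -61/10 + (-6 + 0) = -61/10 - 6 = -121/10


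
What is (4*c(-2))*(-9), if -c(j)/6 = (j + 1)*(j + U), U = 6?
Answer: -864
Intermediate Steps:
c(j) = -6*(1 + j)*(6 + j) (c(j) = -6*(j + 1)*(j + 6) = -6*(1 + j)*(6 + j))
(4*c(-2))*(-9) = (4*(-36 - 42*(-2) - 6*(-2)²))*(-9) = (4*(-36 + 84 - 6*4))*(-9) = (4*(-36 + 84 - 24))*(-9) = (4*24)*(-9) = 96*(-9) = -864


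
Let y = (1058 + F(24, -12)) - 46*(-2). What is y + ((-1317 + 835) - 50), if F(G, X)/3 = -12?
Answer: 582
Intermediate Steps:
F(G, X) = -36 (F(G, X) = 3*(-12) = -36)
y = 1114 (y = (1058 - 36) - 46*(-2) = 1022 + 92 = 1114)
y + ((-1317 + 835) - 50) = 1114 + ((-1317 + 835) - 50) = 1114 + (-482 - 50) = 1114 - 532 = 582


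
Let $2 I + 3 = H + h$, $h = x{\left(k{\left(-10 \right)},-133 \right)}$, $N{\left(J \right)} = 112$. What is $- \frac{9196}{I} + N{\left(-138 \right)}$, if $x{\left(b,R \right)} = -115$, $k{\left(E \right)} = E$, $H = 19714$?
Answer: $\frac{544090}{4899} \approx 111.06$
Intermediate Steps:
$h = -115$
$I = 9798$ ($I = - \frac{3}{2} + \frac{19714 - 115}{2} = - \frac{3}{2} + \frac{1}{2} \cdot 19599 = - \frac{3}{2} + \frac{19599}{2} = 9798$)
$- \frac{9196}{I} + N{\left(-138 \right)} = - \frac{9196}{9798} + 112 = \left(-9196\right) \frac{1}{9798} + 112 = - \frac{4598}{4899} + 112 = \frac{544090}{4899}$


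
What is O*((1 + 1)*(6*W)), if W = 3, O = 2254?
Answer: 81144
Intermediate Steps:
O*((1 + 1)*(6*W)) = 2254*((1 + 1)*(6*3)) = 2254*(2*18) = 2254*36 = 81144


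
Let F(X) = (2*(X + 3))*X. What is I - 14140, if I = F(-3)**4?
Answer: -14140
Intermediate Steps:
F(X) = X*(6 + 2*X) (F(X) = (2*(3 + X))*X = (6 + 2*X)*X = X*(6 + 2*X))
I = 0 (I = (2*(-3)*(3 - 3))**4 = (2*(-3)*0)**4 = 0**4 = 0)
I - 14140 = 0 - 14140 = -14140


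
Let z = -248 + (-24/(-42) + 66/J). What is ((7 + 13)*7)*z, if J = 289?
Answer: -10001720/289 ≈ -34608.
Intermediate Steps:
z = -500086/2023 (z = -248 + (-24/(-42) + 66/289) = -248 + (-24*(-1/42) + 66*(1/289)) = -248 + (4/7 + 66/289) = -248 + 1618/2023 = -500086/2023 ≈ -247.20)
((7 + 13)*7)*z = ((7 + 13)*7)*(-500086/2023) = (20*7)*(-500086/2023) = 140*(-500086/2023) = -10001720/289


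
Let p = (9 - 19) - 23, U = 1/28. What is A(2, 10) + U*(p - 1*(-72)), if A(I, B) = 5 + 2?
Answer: 235/28 ≈ 8.3929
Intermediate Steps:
A(I, B) = 7
U = 1/28 ≈ 0.035714
p = -33 (p = -10 - 23 = -33)
A(2, 10) + U*(p - 1*(-72)) = 7 + (-33 - 1*(-72))/28 = 7 + (-33 + 72)/28 = 7 + (1/28)*39 = 7 + 39/28 = 235/28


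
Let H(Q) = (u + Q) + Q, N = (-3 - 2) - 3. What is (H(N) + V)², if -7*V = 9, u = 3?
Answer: 10000/49 ≈ 204.08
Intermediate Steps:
V = -9/7 (V = -⅐*9 = -9/7 ≈ -1.2857)
N = -8 (N = -5 - 3 = -8)
H(Q) = 3 + 2*Q (H(Q) = (3 + Q) + Q = 3 + 2*Q)
(H(N) + V)² = ((3 + 2*(-8)) - 9/7)² = ((3 - 16) - 9/7)² = (-13 - 9/7)² = (-100/7)² = 10000/49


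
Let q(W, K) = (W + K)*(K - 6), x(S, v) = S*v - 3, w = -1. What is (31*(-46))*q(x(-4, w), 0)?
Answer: 8556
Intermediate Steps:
x(S, v) = -3 + S*v
q(W, K) = (-6 + K)*(K + W) (q(W, K) = (K + W)*(-6 + K) = (-6 + K)*(K + W))
(31*(-46))*q(x(-4, w), 0) = (31*(-46))*(0**2 - 6*0 - 6*(-3 - 4*(-1)) + 0*(-3 - 4*(-1))) = -1426*(0 + 0 - 6*(-3 + 4) + 0*(-3 + 4)) = -1426*(0 + 0 - 6*1 + 0*1) = -1426*(0 + 0 - 6 + 0) = -1426*(-6) = 8556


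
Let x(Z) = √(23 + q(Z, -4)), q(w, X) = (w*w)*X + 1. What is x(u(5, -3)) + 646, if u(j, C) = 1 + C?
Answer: 646 + 2*√2 ≈ 648.83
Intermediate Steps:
q(w, X) = 1 + X*w² (q(w, X) = w²*X + 1 = X*w² + 1 = 1 + X*w²)
x(Z) = √(24 - 4*Z²) (x(Z) = √(23 + (1 - 4*Z²)) = √(24 - 4*Z²))
x(u(5, -3)) + 646 = 2*√(6 - (1 - 3)²) + 646 = 2*√(6 - 1*(-2)²) + 646 = 2*√(6 - 1*4) + 646 = 2*√(6 - 4) + 646 = 2*√2 + 646 = 646 + 2*√2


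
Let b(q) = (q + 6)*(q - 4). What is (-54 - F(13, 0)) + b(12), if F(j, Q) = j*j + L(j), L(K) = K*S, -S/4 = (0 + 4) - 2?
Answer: 25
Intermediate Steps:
S = -8 (S = -4*((0 + 4) - 2) = -4*(4 - 2) = -4*2 = -8)
L(K) = -8*K (L(K) = K*(-8) = -8*K)
F(j, Q) = j² - 8*j (F(j, Q) = j*j - 8*j = j² - 8*j)
b(q) = (-4 + q)*(6 + q) (b(q) = (6 + q)*(-4 + q) = (-4 + q)*(6 + q))
(-54 - F(13, 0)) + b(12) = (-54 - 13*(-8 + 13)) + (-24 + 12² + 2*12) = (-54 - 13*5) + (-24 + 144 + 24) = (-54 - 1*65) + 144 = (-54 - 65) + 144 = -119 + 144 = 25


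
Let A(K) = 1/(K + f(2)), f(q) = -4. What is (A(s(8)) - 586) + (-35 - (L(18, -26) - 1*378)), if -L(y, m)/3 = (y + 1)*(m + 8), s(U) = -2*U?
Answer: -25381/20 ≈ -1269.1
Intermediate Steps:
L(y, m) = -3*(1 + y)*(8 + m) (L(y, m) = -3*(y + 1)*(m + 8) = -3*(1 + y)*(8 + m))
A(K) = 1/(-4 + K) (A(K) = 1/(K - 4) = 1/(-4 + K))
(A(s(8)) - 586) + (-35 - (L(18, -26) - 1*378)) = (1/(-4 - 2*8) - 586) + (-35 - ((-24 - 24*18 - 3*(-26) - 3*(-26)*18) - 1*378)) = (1/(-4 - 16) - 586) + (-35 - ((-24 - 432 + 78 + 1404) - 378)) = (1/(-20) - 586) + (-35 - (1026 - 378)) = (-1/20 - 586) + (-35 - 1*648) = -11721/20 + (-35 - 648) = -11721/20 - 683 = -25381/20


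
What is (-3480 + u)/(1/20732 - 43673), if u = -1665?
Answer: 7111076/60361909 ≈ 0.11781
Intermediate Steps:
(-3480 + u)/(1/20732 - 43673) = (-3480 - 1665)/(1/20732 - 43673) = -5145/(1/20732 - 43673) = -5145/(-905428635/20732) = -5145*(-20732/905428635) = 7111076/60361909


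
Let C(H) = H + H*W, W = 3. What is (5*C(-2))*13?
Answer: -520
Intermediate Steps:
C(H) = 4*H (C(H) = H + H*3 = H + 3*H = 4*H)
(5*C(-2))*13 = (5*(4*(-2)))*13 = (5*(-8))*13 = -40*13 = -520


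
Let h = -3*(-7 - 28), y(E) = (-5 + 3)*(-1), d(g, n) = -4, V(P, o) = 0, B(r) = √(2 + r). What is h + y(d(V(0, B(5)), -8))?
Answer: 107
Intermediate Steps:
y(E) = 2 (y(E) = -2*(-1) = 2)
h = 105 (h = -3*(-35) = 105)
h + y(d(V(0, B(5)), -8)) = 105 + 2 = 107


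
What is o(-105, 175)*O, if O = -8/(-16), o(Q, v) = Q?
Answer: -105/2 ≈ -52.500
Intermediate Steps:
O = ½ (O = -8*(-1/16) = ½ ≈ 0.50000)
o(-105, 175)*O = -105*½ = -105/2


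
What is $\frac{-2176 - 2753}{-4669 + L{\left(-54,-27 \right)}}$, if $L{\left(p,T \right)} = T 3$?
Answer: $\frac{4929}{4750} \approx 1.0377$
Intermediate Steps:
$L{\left(p,T \right)} = 3 T$
$\frac{-2176 - 2753}{-4669 + L{\left(-54,-27 \right)}} = \frac{-2176 - 2753}{-4669 + 3 \left(-27\right)} = - \frac{4929}{-4669 - 81} = - \frac{4929}{-4750} = \left(-4929\right) \left(- \frac{1}{4750}\right) = \frac{4929}{4750}$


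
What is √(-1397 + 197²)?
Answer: 2*√9353 ≈ 193.42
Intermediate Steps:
√(-1397 + 197²) = √(-1397 + 38809) = √37412 = 2*√9353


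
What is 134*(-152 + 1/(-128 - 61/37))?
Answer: -97710254/4797 ≈ -20369.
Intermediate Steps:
134*(-152 + 1/(-128 - 61/37)) = 134*(-152 + 1/(-4797/37)) = 134*(-152 - 37/4797) = 134*(-729181/4797) = -97710254/4797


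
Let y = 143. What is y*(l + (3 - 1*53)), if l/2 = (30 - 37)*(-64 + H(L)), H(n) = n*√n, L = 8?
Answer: 120978 - 32032*√2 ≈ 75678.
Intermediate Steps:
H(n) = n^(3/2)
l = 896 - 224*√2 (l = 2*((30 - 37)*(-64 + 8^(3/2))) = 2*(-7*(-64 + 16*√2)) = 2*(448 - 112*√2) = 896 - 224*√2 ≈ 579.22)
y*(l + (3 - 1*53)) = 143*((896 - 224*√2) + (3 - 1*53)) = 143*((896 - 224*√2) + (3 - 53)) = 143*((896 - 224*√2) - 50) = 143*(846 - 224*√2) = 120978 - 32032*√2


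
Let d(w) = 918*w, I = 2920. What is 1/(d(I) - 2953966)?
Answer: -1/273406 ≈ -3.6576e-6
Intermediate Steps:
1/(d(I) - 2953966) = 1/(918*2920 - 2953966) = 1/(2680560 - 2953966) = 1/(-273406) = -1/273406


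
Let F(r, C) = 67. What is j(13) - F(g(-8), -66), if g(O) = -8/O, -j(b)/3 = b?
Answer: -106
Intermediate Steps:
j(b) = -3*b
j(13) - F(g(-8), -66) = -3*13 - 1*67 = -39 - 67 = -106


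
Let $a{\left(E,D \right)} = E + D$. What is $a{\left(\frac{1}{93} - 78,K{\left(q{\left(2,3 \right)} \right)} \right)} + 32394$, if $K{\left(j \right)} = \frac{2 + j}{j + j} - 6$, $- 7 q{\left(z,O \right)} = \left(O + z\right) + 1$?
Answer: $\frac{3004769}{93} \approx 32309.0$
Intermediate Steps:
$q{\left(z,O \right)} = - \frac{1}{7} - \frac{O}{7} - \frac{z}{7}$ ($q{\left(z,O \right)} = - \frac{\left(O + z\right) + 1}{7} = - \frac{1 + O + z}{7} = - \frac{1}{7} - \frac{O}{7} - \frac{z}{7}$)
$K{\left(j \right)} = -6 + \frac{2 + j}{2 j}$ ($K{\left(j \right)} = \frac{2 + j}{2 j} - 6 = -6 + \frac{2 + j}{2 j}$)
$a{\left(E,D \right)} = D + E$
$a{\left(\frac{1}{93} - 78,K{\left(q{\left(2,3 \right)} \right)} \right)} + 32394 = \left(\left(- \frac{11}{2} + \frac{1}{- \frac{1}{7} - \frac{3}{7} - \frac{2}{7}}\right) + \left(\frac{1}{93} - 78\right)\right) + 32394 = \left(\left(- \frac{11}{2} + \frac{1}{- \frac{6}{7}}\right) - \frac{7253}{93}\right) + 32394 = \left(\left(- \frac{11}{2} - \frac{7}{6}\right) - \frac{7253}{93}\right) + 32394 = \left(- \frac{20}{3} - \frac{7253}{93}\right) + 32394 = - \frac{7873}{93} + 32394 = \frac{3004769}{93}$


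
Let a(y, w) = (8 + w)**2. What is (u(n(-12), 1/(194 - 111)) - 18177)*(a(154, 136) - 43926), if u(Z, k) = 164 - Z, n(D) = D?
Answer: 417443190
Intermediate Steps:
(u(n(-12), 1/(194 - 111)) - 18177)*(a(154, 136) - 43926) = ((164 - 1*(-12)) - 18177)*((8 + 136)**2 - 43926) = ((164 + 12) - 18177)*(144**2 - 43926) = (176 - 18177)*(20736 - 43926) = -18001*(-23190) = 417443190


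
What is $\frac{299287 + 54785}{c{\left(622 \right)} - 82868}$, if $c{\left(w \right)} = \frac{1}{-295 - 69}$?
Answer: $- \frac{42960736}{10054651} \approx -4.2727$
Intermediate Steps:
$c{\left(w \right)} = - \frac{1}{364}$ ($c{\left(w \right)} = \frac{1}{-364} = - \frac{1}{364}$)
$\frac{299287 + 54785}{c{\left(622 \right)} - 82868} = \frac{299287 + 54785}{- \frac{1}{364} - 82868} = \frac{354072}{- \frac{30163953}{364}} = 354072 \left(- \frac{364}{30163953}\right) = - \frac{42960736}{10054651}$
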